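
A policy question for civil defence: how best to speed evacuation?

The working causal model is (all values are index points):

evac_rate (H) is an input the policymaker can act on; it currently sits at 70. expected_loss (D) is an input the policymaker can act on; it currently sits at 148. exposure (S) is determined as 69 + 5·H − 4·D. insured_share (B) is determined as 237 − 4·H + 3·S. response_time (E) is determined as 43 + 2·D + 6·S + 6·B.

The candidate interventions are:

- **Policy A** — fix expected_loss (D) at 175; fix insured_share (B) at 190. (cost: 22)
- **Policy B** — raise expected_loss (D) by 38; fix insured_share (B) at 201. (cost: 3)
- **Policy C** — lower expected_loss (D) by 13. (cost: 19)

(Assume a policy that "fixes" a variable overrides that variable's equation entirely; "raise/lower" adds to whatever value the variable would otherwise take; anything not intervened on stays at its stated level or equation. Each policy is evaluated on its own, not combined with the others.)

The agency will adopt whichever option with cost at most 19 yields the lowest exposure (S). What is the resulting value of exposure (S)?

-325

Policy B (D + 38, B := 201):
  H = 70
  D = 148 + 38 = 186
  S = 69 + 5·70 − 4·186 = -325
Policy C (D − 13):
  H = 70
  D = 148 − 13 = 135
  S = 69 + 5·70 − 4·135 = -121
Comparing — Policy B: S=-325, Policy C: S=-121. Lowest is -325 (Policy B).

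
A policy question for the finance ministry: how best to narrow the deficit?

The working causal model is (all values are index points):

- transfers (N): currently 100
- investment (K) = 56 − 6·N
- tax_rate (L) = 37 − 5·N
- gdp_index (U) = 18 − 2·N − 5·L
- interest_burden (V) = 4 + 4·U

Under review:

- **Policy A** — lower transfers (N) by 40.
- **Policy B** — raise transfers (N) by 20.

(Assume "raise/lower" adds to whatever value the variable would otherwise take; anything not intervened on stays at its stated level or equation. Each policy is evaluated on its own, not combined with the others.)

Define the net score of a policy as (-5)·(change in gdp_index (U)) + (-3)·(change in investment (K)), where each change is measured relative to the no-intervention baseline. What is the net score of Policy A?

Baseline:
  N = 100
  K = 56 − 6·100 = -544
  L = 37 − 5·100 = -463
  U = 18 − 2·100 − 5·(-463) = 2133
Policy A (N − 40):
  N = 100 − 40 = 60
  K = 56 − 6·60 = -304
  L = 37 − 5·60 = -263
  U = 18 − 2·60 − 5·(-263) = 1213
ΔU = 1213 − 2133 = -920; ΔK = -304 − (-544) = 240
Score = (-5)·(-920) + (-3)·240 = 3880

3880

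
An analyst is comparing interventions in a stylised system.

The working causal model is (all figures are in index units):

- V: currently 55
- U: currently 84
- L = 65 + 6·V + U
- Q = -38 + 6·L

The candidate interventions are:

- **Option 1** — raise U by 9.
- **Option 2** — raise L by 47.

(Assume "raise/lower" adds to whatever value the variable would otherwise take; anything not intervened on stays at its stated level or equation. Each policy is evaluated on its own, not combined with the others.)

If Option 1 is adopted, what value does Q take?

Option 1 (U + 9):
  V = 55
  U = 84 + 9 = 93
  L = 65 + 6·55 + 93 = 488
  Q = -38 + 6·488 = 2890

2890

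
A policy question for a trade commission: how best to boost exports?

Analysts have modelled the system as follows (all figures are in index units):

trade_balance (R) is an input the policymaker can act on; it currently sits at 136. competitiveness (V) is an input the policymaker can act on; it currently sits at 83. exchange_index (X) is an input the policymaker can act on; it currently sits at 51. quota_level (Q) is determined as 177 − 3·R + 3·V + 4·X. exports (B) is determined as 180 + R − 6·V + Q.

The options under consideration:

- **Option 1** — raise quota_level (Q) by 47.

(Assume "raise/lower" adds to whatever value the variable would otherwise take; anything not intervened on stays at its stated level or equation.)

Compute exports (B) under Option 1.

Option 1 (Q + 47):
  R = 136
  V = 83
  X = 51
  Q = 177 − 3·136 + 3·83 + 4·51 (+47 from intervention) = 269
  B = 180 + 136 − 6·83 + 269 = 87

87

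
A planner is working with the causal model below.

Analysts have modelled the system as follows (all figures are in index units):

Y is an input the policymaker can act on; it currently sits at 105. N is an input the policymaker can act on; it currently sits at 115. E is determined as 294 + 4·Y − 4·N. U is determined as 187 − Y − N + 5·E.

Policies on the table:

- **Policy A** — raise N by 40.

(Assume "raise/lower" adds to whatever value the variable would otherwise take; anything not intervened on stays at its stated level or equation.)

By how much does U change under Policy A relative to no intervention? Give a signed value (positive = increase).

-840

Baseline:
  Y = 105
  N = 115
  E = 294 + 4·105 − 4·115 = 254
  U = 187 − 105 − 115 + 5·254 = 1237
Policy A (N + 40):
  Y = 105
  N = 115 + 40 = 155
  E = 294 + 4·105 − 4·155 = 94
  U = 187 − 105 − 155 + 5·94 = 397
Change in U: 397 − 1237 = -840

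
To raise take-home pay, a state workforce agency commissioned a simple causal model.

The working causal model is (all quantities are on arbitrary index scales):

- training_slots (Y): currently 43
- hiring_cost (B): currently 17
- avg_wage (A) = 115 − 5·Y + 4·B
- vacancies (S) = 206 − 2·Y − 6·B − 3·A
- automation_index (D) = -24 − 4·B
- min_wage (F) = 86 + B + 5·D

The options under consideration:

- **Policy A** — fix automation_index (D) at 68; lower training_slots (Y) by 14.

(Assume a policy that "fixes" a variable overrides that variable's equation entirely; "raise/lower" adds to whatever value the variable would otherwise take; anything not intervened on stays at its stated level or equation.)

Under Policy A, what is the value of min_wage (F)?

443

Policy A (D := 68, Y − 14):
  B = 17
  D = 68
  F = 86 + 17 + 5·68 = 443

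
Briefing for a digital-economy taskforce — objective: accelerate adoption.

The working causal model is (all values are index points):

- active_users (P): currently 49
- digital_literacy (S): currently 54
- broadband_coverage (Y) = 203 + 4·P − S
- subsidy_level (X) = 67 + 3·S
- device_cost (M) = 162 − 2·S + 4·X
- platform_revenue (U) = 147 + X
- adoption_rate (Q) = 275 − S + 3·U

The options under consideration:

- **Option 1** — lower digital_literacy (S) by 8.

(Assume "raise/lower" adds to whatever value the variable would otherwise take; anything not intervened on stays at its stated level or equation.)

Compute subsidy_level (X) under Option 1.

Option 1 (S − 8):
  S = 54 − 8 = 46
  X = 67 + 3·46 = 205

205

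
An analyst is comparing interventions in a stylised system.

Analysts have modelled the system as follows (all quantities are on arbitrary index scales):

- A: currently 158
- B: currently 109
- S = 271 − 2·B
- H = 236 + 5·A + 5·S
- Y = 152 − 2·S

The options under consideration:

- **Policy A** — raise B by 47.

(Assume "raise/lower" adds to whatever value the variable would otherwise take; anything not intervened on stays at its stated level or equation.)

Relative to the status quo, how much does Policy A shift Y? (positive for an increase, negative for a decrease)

188

Baseline:
  B = 109
  S = 271 − 2·109 = 53
  Y = 152 − 2·53 = 46
Policy A (B + 47):
  B = 109 + 47 = 156
  S = 271 − 2·156 = -41
  Y = 152 − 2·(-41) = 234
Change in Y: 234 − 46 = 188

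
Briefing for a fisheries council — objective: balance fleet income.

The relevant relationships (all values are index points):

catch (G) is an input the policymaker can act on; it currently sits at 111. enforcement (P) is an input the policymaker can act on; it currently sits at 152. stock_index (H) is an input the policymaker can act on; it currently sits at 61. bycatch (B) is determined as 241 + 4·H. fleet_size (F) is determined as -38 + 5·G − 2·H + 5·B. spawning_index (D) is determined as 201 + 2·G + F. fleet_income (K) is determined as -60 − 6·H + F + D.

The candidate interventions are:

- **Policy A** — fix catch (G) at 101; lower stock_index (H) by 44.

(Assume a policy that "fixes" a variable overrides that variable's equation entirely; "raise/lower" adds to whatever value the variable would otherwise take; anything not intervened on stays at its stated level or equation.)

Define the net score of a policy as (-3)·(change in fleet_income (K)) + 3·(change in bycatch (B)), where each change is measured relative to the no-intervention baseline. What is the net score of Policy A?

Baseline:
  G = 111
  H = 61
  B = 241 + 4·61 = 485
  F = -38 + 5·111 − 2·61 + 5·485 = 2820
  D = 201 + 2·111 + 2820 = 3243
  K = -60 − 6·61 + 2820 + 3243 = 5637
Policy A (G := 101, H − 44):
  G = 101
  H = 61 − 44 = 17
  B = 241 + 4·17 = 309
  F = -38 + 5·101 − 2·17 + 5·309 = 1978
  D = 201 + 2·101 + 1978 = 2381
  K = -60 − 6·17 + 1978 + 2381 = 4197
ΔK = 4197 − 5637 = -1440; ΔB = 309 − 485 = -176
Score = (-3)·(-1440) + 3·(-176) = 3792

3792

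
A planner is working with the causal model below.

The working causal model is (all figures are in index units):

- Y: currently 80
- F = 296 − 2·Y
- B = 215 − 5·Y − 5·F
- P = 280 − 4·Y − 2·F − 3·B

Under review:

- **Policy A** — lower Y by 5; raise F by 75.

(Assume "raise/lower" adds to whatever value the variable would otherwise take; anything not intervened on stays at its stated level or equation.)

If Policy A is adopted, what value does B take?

-1265

Policy A (Y − 5, F + 75):
  Y = 80 − 5 = 75
  F = 296 − 2·75 (+75 from intervention) = 221
  B = 215 − 5·75 − 5·221 = -1265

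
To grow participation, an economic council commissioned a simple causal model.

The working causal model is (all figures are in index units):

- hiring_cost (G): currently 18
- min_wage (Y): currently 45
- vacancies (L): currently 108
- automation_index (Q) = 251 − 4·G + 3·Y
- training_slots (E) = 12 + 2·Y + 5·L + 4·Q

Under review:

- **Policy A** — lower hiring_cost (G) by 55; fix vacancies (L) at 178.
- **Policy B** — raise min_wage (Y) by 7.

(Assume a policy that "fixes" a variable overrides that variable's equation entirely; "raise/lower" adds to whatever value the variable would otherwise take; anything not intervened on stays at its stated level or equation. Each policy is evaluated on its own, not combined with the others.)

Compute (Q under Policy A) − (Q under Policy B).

Policy A (G − 55, L := 178):
  G = 18 − 55 = -37
  Y = 45
  Q = 251 − 4·(-37) + 3·45 = 534
Policy B (Y + 7):
  G = 18
  Y = 45 + 7 = 52
  Q = 251 − 4·18 + 3·52 = 335
Q: 534 − 335 = 199

199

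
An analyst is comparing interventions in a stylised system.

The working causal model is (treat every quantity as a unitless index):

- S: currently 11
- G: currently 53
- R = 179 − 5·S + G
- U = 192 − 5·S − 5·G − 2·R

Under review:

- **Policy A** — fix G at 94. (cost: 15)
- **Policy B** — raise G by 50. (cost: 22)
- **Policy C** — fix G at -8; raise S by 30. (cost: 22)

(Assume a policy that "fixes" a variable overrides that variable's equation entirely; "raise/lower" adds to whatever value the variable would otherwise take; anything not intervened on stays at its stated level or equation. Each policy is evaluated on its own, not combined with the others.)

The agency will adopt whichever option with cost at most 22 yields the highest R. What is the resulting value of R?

Policy A (G := 94):
  S = 11
  G = 94
  R = 179 − 5·11 + 94 = 218
Policy B (G + 50):
  S = 11
  G = 53 + 50 = 103
  R = 179 − 5·11 + 103 = 227
Policy C (G := -8, S + 30):
  S = 11 + 30 = 41
  G = -8
  R = 179 − 5·41 + (-8) = -34
Comparing — Policy A: R=218, Policy B: R=227, Policy C: R=-34. Highest is 227 (Policy B).

227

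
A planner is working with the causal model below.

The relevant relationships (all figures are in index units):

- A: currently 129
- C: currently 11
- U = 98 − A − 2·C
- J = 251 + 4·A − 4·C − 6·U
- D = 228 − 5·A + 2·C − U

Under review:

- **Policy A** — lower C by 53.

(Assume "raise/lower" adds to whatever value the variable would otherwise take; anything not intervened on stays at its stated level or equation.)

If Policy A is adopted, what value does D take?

Policy A (C − 53):
  A = 129
  C = 11 − 53 = -42
  U = 98 − 129 − 2·(-42) = 53
  D = 228 − 5·129 + 2·(-42) − 53 = -554

-554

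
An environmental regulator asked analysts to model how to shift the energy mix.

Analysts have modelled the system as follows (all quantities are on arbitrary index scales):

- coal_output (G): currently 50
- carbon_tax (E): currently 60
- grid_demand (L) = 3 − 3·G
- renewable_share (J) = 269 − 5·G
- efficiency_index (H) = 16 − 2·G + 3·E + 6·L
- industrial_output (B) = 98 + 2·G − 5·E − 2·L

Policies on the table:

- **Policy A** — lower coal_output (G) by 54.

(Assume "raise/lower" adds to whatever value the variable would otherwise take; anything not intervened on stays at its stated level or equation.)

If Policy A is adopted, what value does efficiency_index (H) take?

294

Policy A (G − 54):
  G = 50 − 54 = -4
  E = 60
  L = 3 − 3·(-4) = 15
  H = 16 − 2·(-4) + 3·60 + 6·15 = 294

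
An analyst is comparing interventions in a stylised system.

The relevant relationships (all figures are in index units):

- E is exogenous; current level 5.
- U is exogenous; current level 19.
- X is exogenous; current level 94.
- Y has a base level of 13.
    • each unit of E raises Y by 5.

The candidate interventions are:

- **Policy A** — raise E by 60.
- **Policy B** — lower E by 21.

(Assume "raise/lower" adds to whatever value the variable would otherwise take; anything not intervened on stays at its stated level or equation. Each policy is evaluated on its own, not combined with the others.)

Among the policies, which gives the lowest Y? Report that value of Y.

-67

Policy A (E + 60):
  E = 5 + 60 = 65
  Y = 13 + 5·65 = 338
Policy B (E − 21):
  E = 5 − 21 = -16
  Y = 13 + 5·(-16) = -67
Comparing — Policy A: Y=338, Policy B: Y=-67. Lowest is -67 (Policy B).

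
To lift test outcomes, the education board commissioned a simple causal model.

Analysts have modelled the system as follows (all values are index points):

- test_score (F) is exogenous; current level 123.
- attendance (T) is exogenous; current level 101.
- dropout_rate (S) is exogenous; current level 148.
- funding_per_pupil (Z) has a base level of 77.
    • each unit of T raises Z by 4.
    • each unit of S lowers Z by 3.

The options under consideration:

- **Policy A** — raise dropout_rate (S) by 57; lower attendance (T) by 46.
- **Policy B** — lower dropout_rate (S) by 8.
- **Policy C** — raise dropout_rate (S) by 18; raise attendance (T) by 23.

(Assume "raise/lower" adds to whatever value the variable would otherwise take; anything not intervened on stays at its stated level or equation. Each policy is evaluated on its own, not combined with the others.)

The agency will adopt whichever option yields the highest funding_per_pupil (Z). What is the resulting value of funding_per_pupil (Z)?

75

Policy A (S + 57, T − 46):
  T = 101 − 46 = 55
  S = 148 + 57 = 205
  Z = 77 + 4·55 − 3·205 = -318
Policy B (S − 8):
  T = 101
  S = 148 − 8 = 140
  Z = 77 + 4·101 − 3·140 = 61
Policy C (S + 18, T + 23):
  T = 101 + 23 = 124
  S = 148 + 18 = 166
  Z = 77 + 4·124 − 3·166 = 75
Comparing — Policy A: Z=-318, Policy B: Z=61, Policy C: Z=75. Highest is 75 (Policy C).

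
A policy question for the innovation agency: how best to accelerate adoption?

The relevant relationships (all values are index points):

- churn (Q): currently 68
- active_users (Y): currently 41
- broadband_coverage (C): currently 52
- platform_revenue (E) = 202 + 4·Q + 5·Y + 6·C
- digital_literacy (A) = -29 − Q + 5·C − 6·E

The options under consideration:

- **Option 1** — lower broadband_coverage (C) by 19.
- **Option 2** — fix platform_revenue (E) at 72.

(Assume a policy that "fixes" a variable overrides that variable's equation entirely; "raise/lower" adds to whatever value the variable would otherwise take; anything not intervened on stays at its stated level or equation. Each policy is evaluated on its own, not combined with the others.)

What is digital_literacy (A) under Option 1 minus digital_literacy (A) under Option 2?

Option 1 (C − 19):
  Q = 68
  Y = 41
  C = 52 − 19 = 33
  E = 202 + 4·68 + 5·41 + 6·33 = 877
  A = -29 − 68 + 5·33 − 6·877 = -5194
Option 2 (E := 72):
  Q = 68
  Y = 41
  C = 52
  E = 72
  A = -29 − 68 + 5·52 − 6·72 = -269
A: -5194 − (-269) = -4925

-4925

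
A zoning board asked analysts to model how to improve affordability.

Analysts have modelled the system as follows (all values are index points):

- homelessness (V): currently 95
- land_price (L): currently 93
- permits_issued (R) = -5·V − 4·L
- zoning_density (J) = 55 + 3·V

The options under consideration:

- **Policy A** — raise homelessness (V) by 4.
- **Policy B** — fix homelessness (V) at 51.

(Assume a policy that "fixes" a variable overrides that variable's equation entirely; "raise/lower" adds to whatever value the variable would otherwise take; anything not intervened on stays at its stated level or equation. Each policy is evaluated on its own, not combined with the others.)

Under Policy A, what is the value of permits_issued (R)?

-867

Policy A (V + 4):
  V = 95 + 4 = 99
  L = 93
  R = 0 − 5·99 − 4·93 = -867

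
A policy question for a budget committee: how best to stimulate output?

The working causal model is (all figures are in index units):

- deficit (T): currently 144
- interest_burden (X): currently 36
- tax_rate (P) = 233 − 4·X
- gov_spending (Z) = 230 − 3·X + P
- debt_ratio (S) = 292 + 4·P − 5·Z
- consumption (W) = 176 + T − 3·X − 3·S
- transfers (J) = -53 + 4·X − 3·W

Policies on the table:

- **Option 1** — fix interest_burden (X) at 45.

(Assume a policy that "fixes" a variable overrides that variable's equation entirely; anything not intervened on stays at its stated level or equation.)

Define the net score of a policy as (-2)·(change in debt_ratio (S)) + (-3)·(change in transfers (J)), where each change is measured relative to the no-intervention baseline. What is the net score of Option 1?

Baseline:
  T = 144
  X = 36
  P = 233 − 4·36 = 89
  Z = 230 − 3·36 + 89 = 211
  S = 292 + 4·89 − 5·211 = -407
  W = 176 + 144 − 3·36 − 3·(-407) = 1433
  J = -53 + 4·36 − 3·1433 = -4208
Option 1 (X := 45):
  T = 144
  X = 45
  P = 233 − 4·45 = 53
  Z = 230 − 3·45 + 53 = 148
  S = 292 + 4·53 − 5·148 = -236
  W = 176 + 144 − 3·45 − 3·(-236) = 893
  J = -53 + 4·45 − 3·893 = -2552
ΔS = -236 − (-407) = 171; ΔJ = -2552 − (-4208) = 1656
Score = (-2)·171 + (-3)·1656 = -5310

-5310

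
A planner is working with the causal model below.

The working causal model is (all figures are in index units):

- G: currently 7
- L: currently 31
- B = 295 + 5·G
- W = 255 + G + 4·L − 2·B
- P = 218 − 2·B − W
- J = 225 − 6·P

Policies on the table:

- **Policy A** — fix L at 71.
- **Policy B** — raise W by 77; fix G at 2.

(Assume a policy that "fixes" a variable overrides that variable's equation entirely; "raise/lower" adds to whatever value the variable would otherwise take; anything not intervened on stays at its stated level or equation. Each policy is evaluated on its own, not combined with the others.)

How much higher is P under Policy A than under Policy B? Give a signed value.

Policy A (L := 71):
  G = 7
  L = 71
  B = 295 + 5·7 = 330
  W = 255 + 7 + 4·71 − 2·330 = -114
  P = 218 − 2·330 − (-114) = -328
Policy B (W + 77, G := 2):
  G = 2
  L = 31
  B = 295 + 5·2 = 305
  W = 255 + 2 + 4·31 − 2·305 (+77 from intervention) = -152
  P = 218 − 2·305 − (-152) = -240
P: -328 − (-240) = -88

-88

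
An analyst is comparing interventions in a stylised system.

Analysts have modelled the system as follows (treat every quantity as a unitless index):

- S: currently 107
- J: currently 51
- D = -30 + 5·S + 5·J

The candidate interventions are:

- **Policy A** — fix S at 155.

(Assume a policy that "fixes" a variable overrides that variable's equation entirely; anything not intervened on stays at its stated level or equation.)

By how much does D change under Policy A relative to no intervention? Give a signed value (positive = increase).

240

Baseline:
  S = 107
  J = 51
  D = -30 + 5·107 + 5·51 = 760
Policy A (S := 155):
  S = 155
  J = 51
  D = -30 + 5·155 + 5·51 = 1000
Change in D: 1000 − 760 = 240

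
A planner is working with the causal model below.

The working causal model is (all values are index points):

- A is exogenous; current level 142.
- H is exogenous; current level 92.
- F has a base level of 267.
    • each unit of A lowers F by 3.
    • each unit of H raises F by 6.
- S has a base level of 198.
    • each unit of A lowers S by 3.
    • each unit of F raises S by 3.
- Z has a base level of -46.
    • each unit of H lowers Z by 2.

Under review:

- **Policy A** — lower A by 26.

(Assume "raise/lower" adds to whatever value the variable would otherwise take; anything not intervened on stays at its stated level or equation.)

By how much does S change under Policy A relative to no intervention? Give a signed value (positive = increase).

312

Baseline:
  A = 142
  H = 92
  F = 267 − 3·142 + 6·92 = 393
  S = 198 − 3·142 + 3·393 = 951
Policy A (A − 26):
  A = 142 − 26 = 116
  H = 92
  F = 267 − 3·116 + 6·92 = 471
  S = 198 − 3·116 + 3·471 = 1263
Change in S: 1263 − 951 = 312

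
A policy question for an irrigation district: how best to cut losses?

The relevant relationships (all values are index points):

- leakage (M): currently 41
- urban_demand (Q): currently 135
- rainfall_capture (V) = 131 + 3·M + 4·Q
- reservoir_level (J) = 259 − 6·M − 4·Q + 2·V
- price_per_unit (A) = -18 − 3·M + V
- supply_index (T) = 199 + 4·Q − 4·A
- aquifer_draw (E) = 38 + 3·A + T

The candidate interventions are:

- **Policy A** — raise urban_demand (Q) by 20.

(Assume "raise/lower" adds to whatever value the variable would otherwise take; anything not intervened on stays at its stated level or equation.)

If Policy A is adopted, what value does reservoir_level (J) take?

Policy A (Q + 20):
  M = 41
  Q = 135 + 20 = 155
  V = 131 + 3·41 + 4·155 = 874
  J = 259 − 6·41 − 4·155 + 2·874 = 1141

1141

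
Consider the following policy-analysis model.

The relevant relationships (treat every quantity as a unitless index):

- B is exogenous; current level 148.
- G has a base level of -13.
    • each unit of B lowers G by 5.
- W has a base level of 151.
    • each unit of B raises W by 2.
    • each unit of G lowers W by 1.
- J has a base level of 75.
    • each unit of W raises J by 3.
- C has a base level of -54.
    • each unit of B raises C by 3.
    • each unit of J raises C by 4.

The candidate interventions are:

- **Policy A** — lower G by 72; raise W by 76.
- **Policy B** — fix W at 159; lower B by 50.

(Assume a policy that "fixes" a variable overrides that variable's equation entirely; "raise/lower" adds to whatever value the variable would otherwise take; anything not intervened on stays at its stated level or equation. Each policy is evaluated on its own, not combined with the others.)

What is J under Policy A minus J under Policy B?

Policy A (G − 72, W + 76):
  B = 148
  G = -13 − 5·148 (−72 from intervention) = -825
  W = 151 + 2·148 − (-825) (+76 from intervention) = 1348
  J = 75 + 3·1348 = 4119
Policy B (W := 159, B − 50):
  B = 148 − 50 = 98
  G = -13 − 5·98 = -503
  W = 159
  J = 75 + 3·159 = 552
J: 4119 − 552 = 3567

3567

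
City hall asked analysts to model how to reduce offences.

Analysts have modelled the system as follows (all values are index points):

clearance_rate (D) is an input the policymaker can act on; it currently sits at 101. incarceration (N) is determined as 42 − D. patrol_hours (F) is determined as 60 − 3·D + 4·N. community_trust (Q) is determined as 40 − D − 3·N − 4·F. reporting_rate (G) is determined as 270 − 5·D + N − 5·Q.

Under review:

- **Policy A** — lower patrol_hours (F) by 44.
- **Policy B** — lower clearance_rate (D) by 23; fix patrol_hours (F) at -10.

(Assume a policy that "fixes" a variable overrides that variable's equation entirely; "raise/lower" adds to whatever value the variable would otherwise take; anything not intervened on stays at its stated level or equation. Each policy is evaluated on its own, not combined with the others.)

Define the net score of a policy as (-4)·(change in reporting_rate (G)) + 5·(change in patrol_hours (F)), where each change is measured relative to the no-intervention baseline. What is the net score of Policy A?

3300

Baseline:
  D = 101
  N = 42 − 101 = -59
  F = 60 − 3·101 + 4·(-59) = -479
  Q = 40 − 101 − 3·(-59) − 4·(-479) = 2032
  G = 270 − 5·101 + (-59) − 5·2032 = -10454
Policy A (F − 44):
  D = 101
  N = 42 − 101 = -59
  F = 60 − 3·101 + 4·(-59) (−44 from intervention) = -523
  Q = 40 − 101 − 3·(-59) − 4·(-523) = 2208
  G = 270 − 5·101 + (-59) − 5·2208 = -11334
ΔG = -11334 − (-10454) = -880; ΔF = -523 − (-479) = -44
Score = (-4)·(-880) + 5·(-44) = 3300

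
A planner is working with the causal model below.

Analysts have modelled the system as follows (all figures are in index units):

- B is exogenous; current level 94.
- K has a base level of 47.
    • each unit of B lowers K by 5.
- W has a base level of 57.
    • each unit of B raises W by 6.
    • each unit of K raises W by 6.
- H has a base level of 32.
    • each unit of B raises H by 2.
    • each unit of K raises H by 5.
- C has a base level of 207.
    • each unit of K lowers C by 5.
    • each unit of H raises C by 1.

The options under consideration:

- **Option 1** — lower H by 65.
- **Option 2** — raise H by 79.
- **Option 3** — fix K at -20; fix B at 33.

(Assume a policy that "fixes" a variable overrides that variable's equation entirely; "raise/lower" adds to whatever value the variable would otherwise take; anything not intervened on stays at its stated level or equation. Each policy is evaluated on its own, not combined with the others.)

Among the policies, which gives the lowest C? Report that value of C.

305

Option 1 (H − 65):
  B = 94
  K = 47 − 5·94 = -423
  H = 32 + 2·94 + 5·(-423) (−65 from intervention) = -1960
  C = 207 − 5·(-423) + (-1960) = 362
Option 2 (H + 79):
  B = 94
  K = 47 − 5·94 = -423
  H = 32 + 2·94 + 5·(-423) (+79 from intervention) = -1816
  C = 207 − 5·(-423) + (-1816) = 506
Option 3 (K := -20, B := 33):
  B = 33
  K = -20
  H = 32 + 2·33 + 5·(-20) = -2
  C = 207 − 5·(-20) + (-2) = 305
Comparing — Option 1: C=362, Option 2: C=506, Option 3: C=305. Lowest is 305 (Option 3).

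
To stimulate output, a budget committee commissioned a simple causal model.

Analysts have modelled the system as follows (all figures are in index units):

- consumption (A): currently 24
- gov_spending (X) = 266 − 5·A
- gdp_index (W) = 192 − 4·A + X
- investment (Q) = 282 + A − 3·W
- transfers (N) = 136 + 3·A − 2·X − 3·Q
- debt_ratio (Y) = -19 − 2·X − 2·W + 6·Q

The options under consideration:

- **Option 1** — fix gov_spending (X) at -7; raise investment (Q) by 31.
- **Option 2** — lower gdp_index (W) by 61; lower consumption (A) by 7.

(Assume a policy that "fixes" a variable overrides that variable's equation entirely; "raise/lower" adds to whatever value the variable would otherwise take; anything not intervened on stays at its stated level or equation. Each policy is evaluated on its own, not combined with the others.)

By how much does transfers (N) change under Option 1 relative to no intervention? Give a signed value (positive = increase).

Baseline:
  A = 24
  X = 266 − 5·24 = 146
  W = 192 − 4·24 + 146 = 242
  Q = 282 + 24 − 3·242 = -420
  N = 136 + 3·24 − 2·146 − 3·(-420) = 1176
Option 1 (X := -7, Q + 31):
  A = 24
  X = -7
  W = 192 − 4·24 + (-7) = 89
  Q = 282 + 24 − 3·89 (+31 from intervention) = 70
  N = 136 + 3·24 − 2·(-7) − 3·70 = 12
Change in N: 12 − 1176 = -1164

-1164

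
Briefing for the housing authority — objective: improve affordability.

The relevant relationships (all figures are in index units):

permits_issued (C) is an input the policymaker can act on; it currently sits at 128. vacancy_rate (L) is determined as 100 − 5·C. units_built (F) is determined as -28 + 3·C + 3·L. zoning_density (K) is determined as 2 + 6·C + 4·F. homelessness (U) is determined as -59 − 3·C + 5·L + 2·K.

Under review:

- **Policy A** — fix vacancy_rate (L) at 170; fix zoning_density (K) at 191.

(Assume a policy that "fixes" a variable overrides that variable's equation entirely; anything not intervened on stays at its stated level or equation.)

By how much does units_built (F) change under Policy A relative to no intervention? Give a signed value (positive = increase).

2130

Baseline:
  C = 128
  L = 100 − 5·128 = -540
  F = -28 + 3·128 + 3·(-540) = -1264
Policy A (L := 170, K := 191):
  C = 128
  L = 170
  F = -28 + 3·128 + 3·170 = 866
Change in F: 866 − (-1264) = 2130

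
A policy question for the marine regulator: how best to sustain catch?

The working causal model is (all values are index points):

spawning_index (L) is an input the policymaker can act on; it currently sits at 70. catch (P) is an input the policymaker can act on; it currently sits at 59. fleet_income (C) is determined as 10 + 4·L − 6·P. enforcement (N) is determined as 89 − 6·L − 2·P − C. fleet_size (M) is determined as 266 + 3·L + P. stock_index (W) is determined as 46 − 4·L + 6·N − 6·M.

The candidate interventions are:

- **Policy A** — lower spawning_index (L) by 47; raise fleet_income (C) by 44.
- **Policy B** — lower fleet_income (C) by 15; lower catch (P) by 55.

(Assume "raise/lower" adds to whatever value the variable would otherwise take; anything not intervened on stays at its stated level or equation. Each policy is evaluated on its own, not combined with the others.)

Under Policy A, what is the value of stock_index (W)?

-2164

Policy A (L − 47, C + 44):
  L = 70 − 47 = 23
  P = 59
  C = 10 + 4·23 − 6·59 (+44 from intervention) = -208
  N = 89 − 6·23 − 2·59 − (-208) = 41
  M = 266 + 3·23 + 59 = 394
  W = 46 − 4·23 + 6·41 − 6·394 = -2164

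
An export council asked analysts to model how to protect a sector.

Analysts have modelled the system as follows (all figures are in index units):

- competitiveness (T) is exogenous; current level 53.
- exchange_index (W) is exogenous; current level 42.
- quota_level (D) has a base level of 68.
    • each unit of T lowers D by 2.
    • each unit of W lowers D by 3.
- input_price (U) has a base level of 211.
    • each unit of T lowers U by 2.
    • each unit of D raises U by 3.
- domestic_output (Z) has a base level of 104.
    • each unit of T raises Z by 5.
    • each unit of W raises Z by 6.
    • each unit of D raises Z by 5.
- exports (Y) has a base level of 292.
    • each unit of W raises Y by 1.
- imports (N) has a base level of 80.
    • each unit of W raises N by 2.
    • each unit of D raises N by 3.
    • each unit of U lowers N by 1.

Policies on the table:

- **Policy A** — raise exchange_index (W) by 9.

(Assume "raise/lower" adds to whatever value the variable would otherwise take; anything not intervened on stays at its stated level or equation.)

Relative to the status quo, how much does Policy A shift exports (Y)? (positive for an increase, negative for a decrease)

Baseline:
  W = 42
  Y = 292 + 42 = 334
Policy A (W + 9):
  W = 42 + 9 = 51
  Y = 292 + 51 = 343
Change in Y: 343 − 334 = 9

9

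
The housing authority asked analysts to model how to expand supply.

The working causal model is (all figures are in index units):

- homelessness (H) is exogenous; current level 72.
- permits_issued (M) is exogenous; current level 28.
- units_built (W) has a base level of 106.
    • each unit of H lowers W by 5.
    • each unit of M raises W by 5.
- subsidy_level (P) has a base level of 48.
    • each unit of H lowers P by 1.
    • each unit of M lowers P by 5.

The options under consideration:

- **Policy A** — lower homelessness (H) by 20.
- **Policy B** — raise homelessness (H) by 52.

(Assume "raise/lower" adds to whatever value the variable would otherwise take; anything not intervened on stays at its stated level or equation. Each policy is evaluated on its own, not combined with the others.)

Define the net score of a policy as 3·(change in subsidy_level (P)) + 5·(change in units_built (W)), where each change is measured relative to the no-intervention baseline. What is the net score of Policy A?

Baseline:
  H = 72
  M = 28
  W = 106 − 5·72 + 5·28 = -114
  P = 48 − 72 − 5·28 = -164
Policy A (H − 20):
  H = 72 − 20 = 52
  M = 28
  W = 106 − 5·52 + 5·28 = -14
  P = 48 − 52 − 5·28 = -144
ΔP = -144 − (-164) = 20; ΔW = -14 − (-114) = 100
Score = 3·20 + 5·100 = 560

560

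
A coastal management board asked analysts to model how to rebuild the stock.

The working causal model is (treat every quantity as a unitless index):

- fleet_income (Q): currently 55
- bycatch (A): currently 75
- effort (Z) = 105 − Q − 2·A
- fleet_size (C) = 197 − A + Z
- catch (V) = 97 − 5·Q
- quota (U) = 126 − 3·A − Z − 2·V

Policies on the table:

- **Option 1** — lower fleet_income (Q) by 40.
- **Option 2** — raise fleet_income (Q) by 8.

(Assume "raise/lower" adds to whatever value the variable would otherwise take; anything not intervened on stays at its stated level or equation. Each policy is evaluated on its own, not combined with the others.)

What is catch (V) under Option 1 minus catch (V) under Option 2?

240

Option 1 (Q − 40):
  Q = 55 − 40 = 15
  V = 97 − 5·15 = 22
Option 2 (Q + 8):
  Q = 55 + 8 = 63
  V = 97 − 5·63 = -218
V: 22 − (-218) = 240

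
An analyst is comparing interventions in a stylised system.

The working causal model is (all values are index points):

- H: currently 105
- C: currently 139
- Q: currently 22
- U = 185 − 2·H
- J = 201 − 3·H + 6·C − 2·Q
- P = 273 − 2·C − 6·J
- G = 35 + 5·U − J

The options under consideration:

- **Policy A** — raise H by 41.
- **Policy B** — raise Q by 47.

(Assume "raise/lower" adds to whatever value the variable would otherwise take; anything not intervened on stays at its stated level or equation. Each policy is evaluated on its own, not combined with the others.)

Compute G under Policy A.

-1053

Policy A (H + 41):
  H = 105 + 41 = 146
  C = 139
  Q = 22
  U = 185 − 2·146 = -107
  J = 201 − 3·146 + 6·139 − 2·22 = 553
  G = 35 + 5·(-107) − 553 = -1053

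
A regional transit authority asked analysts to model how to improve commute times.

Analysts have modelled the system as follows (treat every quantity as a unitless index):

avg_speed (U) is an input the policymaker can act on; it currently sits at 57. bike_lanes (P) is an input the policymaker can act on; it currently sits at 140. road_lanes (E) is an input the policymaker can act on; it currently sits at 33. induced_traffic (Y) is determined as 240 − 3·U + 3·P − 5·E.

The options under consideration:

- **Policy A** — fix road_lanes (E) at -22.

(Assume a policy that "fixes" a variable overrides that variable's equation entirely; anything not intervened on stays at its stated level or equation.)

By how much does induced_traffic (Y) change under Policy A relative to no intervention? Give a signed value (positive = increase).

Baseline:
  U = 57
  P = 140
  E = 33
  Y = 240 − 3·57 + 3·140 − 5·33 = 324
Policy A (E := -22):
  U = 57
  P = 140
  E = -22
  Y = 240 − 3·57 + 3·140 − 5·(-22) = 599
Change in Y: 599 − 324 = 275

275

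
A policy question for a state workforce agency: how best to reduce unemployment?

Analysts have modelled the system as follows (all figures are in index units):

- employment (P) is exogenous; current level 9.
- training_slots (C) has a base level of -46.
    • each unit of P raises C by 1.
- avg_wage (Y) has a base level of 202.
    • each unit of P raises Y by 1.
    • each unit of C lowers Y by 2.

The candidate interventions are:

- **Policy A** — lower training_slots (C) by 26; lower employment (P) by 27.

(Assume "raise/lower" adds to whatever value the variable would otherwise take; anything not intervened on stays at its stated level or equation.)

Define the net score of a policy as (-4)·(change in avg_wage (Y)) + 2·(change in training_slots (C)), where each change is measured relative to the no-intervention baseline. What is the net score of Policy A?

-422

Baseline:
  P = 9
  C = -46 + 9 = -37
  Y = 202 + 9 − 2·(-37) = 285
Policy A (C − 26, P − 27):
  P = 9 − 27 = -18
  C = -46 + (-18) (−26 from intervention) = -90
  Y = 202 + (-18) − 2·(-90) = 364
ΔY = 364 − 285 = 79; ΔC = -90 − (-37) = -53
Score = (-4)·79 + 2·(-53) = -422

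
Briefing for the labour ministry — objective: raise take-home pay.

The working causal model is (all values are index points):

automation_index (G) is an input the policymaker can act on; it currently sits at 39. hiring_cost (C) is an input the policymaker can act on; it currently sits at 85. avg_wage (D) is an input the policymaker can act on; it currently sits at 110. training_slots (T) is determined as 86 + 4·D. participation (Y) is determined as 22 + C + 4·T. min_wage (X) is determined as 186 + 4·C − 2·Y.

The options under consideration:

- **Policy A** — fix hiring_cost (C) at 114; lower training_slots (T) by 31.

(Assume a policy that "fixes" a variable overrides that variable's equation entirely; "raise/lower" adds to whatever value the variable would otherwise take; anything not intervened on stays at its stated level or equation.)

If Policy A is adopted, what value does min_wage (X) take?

Policy A (C := 114, T − 31):
  C = 114
  D = 110
  T = 86 + 4·110 (−31 from intervention) = 495
  Y = 22 + 114 + 4·495 = 2116
  X = 186 + 4·114 − 2·2116 = -3590

-3590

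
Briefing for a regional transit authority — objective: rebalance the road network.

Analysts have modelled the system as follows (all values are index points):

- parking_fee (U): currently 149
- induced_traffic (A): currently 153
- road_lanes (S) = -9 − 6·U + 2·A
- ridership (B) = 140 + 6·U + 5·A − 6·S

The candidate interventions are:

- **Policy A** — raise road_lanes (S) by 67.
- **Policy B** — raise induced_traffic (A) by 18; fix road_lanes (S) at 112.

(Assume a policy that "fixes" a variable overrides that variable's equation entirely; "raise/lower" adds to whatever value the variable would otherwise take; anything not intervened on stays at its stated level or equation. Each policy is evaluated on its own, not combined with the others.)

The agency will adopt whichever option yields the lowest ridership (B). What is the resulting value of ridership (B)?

Policy A (S + 67):
  U = 149
  A = 153
  S = -9 − 6·149 + 2·153 (+67 from intervention) = -530
  B = 140 + 6·149 + 5·153 − 6·(-530) = 4979
Policy B (A + 18, S := 112):
  U = 149
  A = 153 + 18 = 171
  S = 112
  B = 140 + 6·149 + 5·171 − 6·112 = 1217
Comparing — Policy A: B=4979, Policy B: B=1217. Lowest is 1217 (Policy B).

1217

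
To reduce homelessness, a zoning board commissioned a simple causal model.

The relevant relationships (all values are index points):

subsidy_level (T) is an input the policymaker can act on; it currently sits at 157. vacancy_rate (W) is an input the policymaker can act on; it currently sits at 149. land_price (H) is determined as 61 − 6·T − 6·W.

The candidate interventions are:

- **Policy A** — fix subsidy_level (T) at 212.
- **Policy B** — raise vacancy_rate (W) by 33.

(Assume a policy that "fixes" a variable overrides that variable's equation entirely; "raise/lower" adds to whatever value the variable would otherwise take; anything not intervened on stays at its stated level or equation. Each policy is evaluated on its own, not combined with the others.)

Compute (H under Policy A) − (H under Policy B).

Policy A (T := 212):
  T = 212
  W = 149
  H = 61 − 6·212 − 6·149 = -2105
Policy B (W + 33):
  T = 157
  W = 149 + 33 = 182
  H = 61 − 6·157 − 6·182 = -1973
H: -2105 − (-1973) = -132

-132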